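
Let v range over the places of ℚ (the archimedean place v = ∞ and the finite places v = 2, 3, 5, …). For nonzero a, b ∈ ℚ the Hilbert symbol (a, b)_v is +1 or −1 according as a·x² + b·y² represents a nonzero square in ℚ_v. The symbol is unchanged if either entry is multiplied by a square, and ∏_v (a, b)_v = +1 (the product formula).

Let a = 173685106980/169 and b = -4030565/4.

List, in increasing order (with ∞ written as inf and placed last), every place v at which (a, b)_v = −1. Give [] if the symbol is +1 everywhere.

[5, 29]

(a, b) ≡ (30305, -11165) mod (ℚ^×)²; places V = {2, 3, 5, 7, 11, 13, 19, 29, ∞}.
(a,b)_5: α=1, u≡4; β=1, v≡3 (mod 5); (4|5)=+1, (3|5)=-1; sign (−1)^0·+1^1·-1^1 = -1.
(a,b)_2: α=2, β=-2; u≡1, v≡3 (mod 8); ε(u)ε(v)=0·1, αω(v)=2·1, βω(u)=-2·0; sum ≡ 0  ⇒  +1.
(a,b)_7: α=2, u≡2; β=1, v≡1 (mod 7); (2|7)=+1, (1|7)=+1; sign (−1)^0·+1^1·+1^2 = +1.
(a,b)_∞: sgn(30305)=+, sgn(-11165)=−, so +1.
(a,b)_3: α=4, u≡2; β=0, v≡1 (mod 3); (2|3)=-1, (1|3)=+1; sign (−1)^0·-1^0·+1^4 = +1.
(a,b)_11: α=1, u≡9; β=1, v≡7 (mod 11); (9|11)=+1, (7|11)=-1; sign (−1)^1·+1^1·-1^1 = +1.
(a,b)_19: α=3, u≡15; β=2, v≡16 (mod 19); (15|19)=-1, (16|19)=+1; sign (−1)^0·-1^2·+1^3 = +1.
(a,b)_29: α=1, u≡1; β=1, v≡3 (mod 29); (1|29)=+1, (3|29)=-1; sign (−1)^0·+1^1·-1^1 = -1.
(a,b)_13: α=-2, u≡8; β=0, v≡5 (mod 13); (8|13)=-1, (5|13)=-1; sign (−1)^0·-1^0·-1^-2 = +1.
(30305, -11165 / ℚ) ramifies at {5, 29}: a division algebra.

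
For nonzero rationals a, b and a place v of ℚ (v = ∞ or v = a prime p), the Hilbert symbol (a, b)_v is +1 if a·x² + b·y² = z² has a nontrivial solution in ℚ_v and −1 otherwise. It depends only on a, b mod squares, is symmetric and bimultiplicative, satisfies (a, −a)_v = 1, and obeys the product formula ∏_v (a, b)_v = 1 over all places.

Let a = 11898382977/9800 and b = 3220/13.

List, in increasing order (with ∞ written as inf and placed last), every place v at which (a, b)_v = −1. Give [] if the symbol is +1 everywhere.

[7, 17, 19, 23]

(a, b) ≡ (193154, 10465) mod (ℚ^×)²; places V = {2, 3, 5, 7, 13, 17, 19, 23, ∞}.
(a,b)_∞: sgn(193154)=+, sgn(10465)=+, so +1.
(a,b)_3: α=6, u≡2; β=0, v≡1 (mod 3); (2|3)=-1, (1|3)=+1; sign (−1)^0·-1^0·+1^6 = +1.
(a,b)_23: α=1, u≡4; β=1, v≡9 (mod 23); (4|23)=+1, (9|23)=+1; sign (−1)^1·+1^1·+1^1 = -1.
(a,b)_2: α=-3, β=2; u≡1, v≡1 (mod 8); ε(u)ε(v)=0·0, αω(v)=-3·0, βω(u)=2·0; sum ≡ 0  ⇒  +1.
(a,b)_5: α=-2, u≡1; β=1, v≡3 (mod 5); (1|5)=+1, (3|5)=-1; sign (−1)^0·+1^1·-1^-2 = +1.
(a,b)_17: α=1, u≡5; β=0, v≡11 (mod 17); (5|17)=-1, (11|17)=-1; sign (−1)^0·-1^0·-1^1 = -1.
(a,b)_13: α=3, u≡10; β=-1, v≡9 (mod 13); (10|13)=+1, (9|13)=+1; sign (−1)^0·+1^-1·+1^3 = +1.
(a,b)_7: α=-2, u≡3; β=1, v≡2 (mod 7); (3|7)=-1, (2|7)=+1; sign (−1)^0·-1^1·+1^-2 = -1.
(a,b)_19: α=1, u≡16; β=0, v≡8 (mod 19); (16|19)=+1, (8|19)=-1; sign (−1)^0·+1^0·-1^1 = -1.
Ram(193154, 10465) = {7, 17, 19, 23}; no ℚ_7-point on the conic.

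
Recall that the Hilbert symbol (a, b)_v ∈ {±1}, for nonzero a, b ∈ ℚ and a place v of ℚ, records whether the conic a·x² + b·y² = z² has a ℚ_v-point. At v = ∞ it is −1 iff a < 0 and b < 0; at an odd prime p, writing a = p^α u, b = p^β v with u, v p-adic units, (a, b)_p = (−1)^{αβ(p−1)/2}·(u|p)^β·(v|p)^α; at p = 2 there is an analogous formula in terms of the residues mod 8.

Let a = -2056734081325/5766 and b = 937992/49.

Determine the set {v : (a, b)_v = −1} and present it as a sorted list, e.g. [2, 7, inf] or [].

[3, 7]

(a, b) ≡ (-798, 1938) mod (ℚ^×)²; places V = {2, 3, 5, 7, 11, 17, 19, 31, ∞}.
(a,b)_3: α=-1, u≡1; β=1, v≡1 (mod 3); (1|3)=+1, (1|3)=+1; sign (−1)^1·+1^1·+1^-1 = -1.
(a,b)_∞: sgn(-798)=−, sgn(1938)=+, so +1.
(a,b)_19: α=3, u≡13; β=1, v≡4 (mod 19); (13|19)=-1, (4|19)=+1; sign (−1)^1·-1^1·+1^3 = +1.
(a,b)_2: α=-1, β=3; u≡1, v≡1 (mod 8); ε(u)ε(v)=0·0, αω(v)=-1·0, βω(u)=3·0; sum ≡ 0  ⇒  +1.
(a,b)_17: α=2, u≡8; β=1, v≡3 (mod 17); (8|17)=+1, (3|17)=-1; sign (−1)^0·+1^1·-1^2 = +1.
(a,b)_11: α=2, u≡1; β=2, v≡6 (mod 11); (1|11)=+1, (6|11)=-1; sign (−1)^0·+1^2·-1^2 = +1.
(a,b)_5: α=2, u≡2; β=0, v≡3 (mod 5); (2|5)=-1, (3|5)=-1; sign (−1)^0·-1^0·-1^2 = +1.
(a,b)_31: α=-2, u≡16; β=0, v≡10 (mod 31); (16|31)=+1, (10|31)=+1; sign (−1)^0·+1^0·+1^-2 = +1.
(a,b)_7: α=3, u≡6; β=-2, v≡6 (mod 7); (6|7)=-1, (6|7)=-1; sign (−1)^0·-1^-2·-1^3 = -1.
Ram(-798, 1938) = {3, 7}; no ℚ_3-point on the conic.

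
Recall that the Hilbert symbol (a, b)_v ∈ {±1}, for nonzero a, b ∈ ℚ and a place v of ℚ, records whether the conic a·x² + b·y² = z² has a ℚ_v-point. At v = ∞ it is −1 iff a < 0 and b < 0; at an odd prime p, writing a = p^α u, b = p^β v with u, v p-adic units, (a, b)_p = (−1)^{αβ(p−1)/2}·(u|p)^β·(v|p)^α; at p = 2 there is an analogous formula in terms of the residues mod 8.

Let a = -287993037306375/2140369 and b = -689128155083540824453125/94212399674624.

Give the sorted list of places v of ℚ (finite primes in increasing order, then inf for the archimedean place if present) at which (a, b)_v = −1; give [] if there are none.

Mod squares: a ≡ -195087495, b ≡ -370185. Check v ∈ {∞, 2, 3, 5, 7, 11, 17, 19, 23, 29, 31, 37}.
v=7: a=7^-2·(≡5), b=7^-4·(≡5) mod 7; (5|7)=-1, (5|7)=-1; (−1)^{-2·-4·3}·(-1)^-4·(-1)^-2 = +1.
v=17: a=17^1·(≡16), b=17^4·(≡12) mod 17; (16|17)=+1, (12|17)=-1; (−1)^{1·4·8}·(+1)^4·(-1)^1 = -1.
v=23: a=23^1·(≡2), b=23^1·(≡14) mod 23; (2|23)=+1, (14|23)=-1; (−1)^{1·1·11}·(+1)^1·(-1)^1 = +1.
v=3: a=3^11·(≡2), b=3^17·(≡1) mod 3; (2|3)=-1, (1|3)=+1; (−1)^{11·17·1}·(-1)^17·(+1)^11 = +1.
v=31: a=31^1·(≡10), b=31^2·(≡12) mod 31; (10|31)=+1, (12|31)=-1; (−1)^{1·2·15}·(+1)^2·(-1)^1 = -1.
v=∞: -195087495 < 0 and -370185 < 0  ⇒  (a,b)_∞ = -1.
v=29: a=29^1·(≡16), b=29^-1·(≡23) mod 29; (16|29)=+1, (23|29)=+1; (−1)^{1·-1·14}·(+1)^-1·(+1)^1 = +1.
v=11: a=11^-2·(≡6), b=11^-4·(≡1) mod 11; (6|11)=-1, (1|11)=+1; (−1)^{-2·-4·5}·(-1)^-4·(+1)^-2 = +1.
v=5: a=5^3·(≡1), b=5^7·(≡3) mod 5; (1|5)=+1, (3|5)=-1; (−1)^{3·7·2}·(+1)^7·(-1)^3 = -1.
v=2: v_2(a)=0, v_2(b)=-8; units ≡ 1, 7 (mod 8); ε·ε+αω+βω = 0·1+0·0+-8·0 ≡ 0  ⇒  (a,b)_2 = +1.
v=19: a=19^-2·(≡2), b=19^-2·(≡4) mod 19; (2|19)=-1, (4|19)=+1; (−1)^{-2·-2·9}·(-1)^-2·(+1)^-2 = +1.
v=37: a=37^1·(≡23), b=37^1·(≡13) mod 37; (23|37)=-1, (13|37)=-1; (−1)^{1·1·18}·(-1)^1·(-1)^1 = +1.
Ram(-195087495, -370185) = {5, 17, 31, ∞}; no ℚ_5-point on the conic.

[5, 17, 31, inf]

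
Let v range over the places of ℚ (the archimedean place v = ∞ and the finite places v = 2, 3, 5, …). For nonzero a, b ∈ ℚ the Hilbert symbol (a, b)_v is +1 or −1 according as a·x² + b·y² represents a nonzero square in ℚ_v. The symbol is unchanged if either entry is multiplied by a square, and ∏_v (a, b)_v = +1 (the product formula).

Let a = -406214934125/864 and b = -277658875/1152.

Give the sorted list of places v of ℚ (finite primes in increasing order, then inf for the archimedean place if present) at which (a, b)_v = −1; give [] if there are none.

Mod squares: a ≡ -510510, b ≡ -41990. Check v ∈ {∞, 2, 3, 5, 7, 11, 13, 17, 19, 23}.
v=11: a=11^1·(≡2), b=11^0·(≡7) mod 11; (2|11)=-1, (7|11)=-1; (−1)^{1·0·5}·(-1)^0·(-1)^1 = -1.
v=3: a=3^-3·(≡2), b=3^-2·(≡1) mod 3; (2|3)=-1, (1|3)=+1; (−1)^{-3·-2·1}·(-1)^-2·(+1)^-3 = +1.
v=23: a=23^2·(≡21), b=23^2·(≡4) mod 23; (21|23)=-1, (4|23)=+1; (−1)^{2·2·11}·(-1)^2·(+1)^2 = +1.
v=19: a=19^2·(≡6), b=19^1·(≡14) mod 19; (6|19)=+1, (14|19)=-1; (−1)^{2·1·9}·(+1)^1·(-1)^2 = +1.
v=17: a=17^1·(≡2), b=17^1·(≡10) mod 17; (2|17)=+1, (10|17)=-1; (−1)^{1·1·8}·(+1)^1·(-1)^1 = -1.
v=13: a=13^1·(≡12), b=13^1·(≡5) mod 13; (12|13)=+1, (5|13)=-1; (−1)^{1·1·6}·(+1)^1·(-1)^1 = -1.
v=7: a=7^1·(≡6), b=7^0·(≡6) mod 7; (6|7)=-1, (6|7)=-1; (−1)^{1·0·3}·(-1)^0·(-1)^1 = -1.
v=2: v_2(a)=-5, v_2(b)=-7; units ≡ 1, 5 (mod 8); ε·ε+αω+βω = 0·0+-5·1+-7·0 ≡ 1  ⇒  (a,b)_2 = -1.
v=5: a=5^3·(≡3), b=5^3·(≡2) mod 5; (3|5)=-1, (2|5)=-1; (−1)^{3·3·2}·(-1)^3·(-1)^3 = +1.
v=∞: -510510 < 0 and -41990 < 0  ⇒  (a,b)_∞ = -1.
Ram(-510510, -41990) = {2, 7, 11, 13, 17, ∞}; no ℚ_2-point on the conic.

[2, 7, 11, 13, 17, inf]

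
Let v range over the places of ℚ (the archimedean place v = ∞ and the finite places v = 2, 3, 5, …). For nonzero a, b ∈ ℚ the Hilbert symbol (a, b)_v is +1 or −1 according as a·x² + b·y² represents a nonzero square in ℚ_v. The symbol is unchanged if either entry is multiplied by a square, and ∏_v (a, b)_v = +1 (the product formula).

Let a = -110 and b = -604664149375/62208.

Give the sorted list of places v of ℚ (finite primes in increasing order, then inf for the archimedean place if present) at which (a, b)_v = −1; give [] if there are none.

Mod squares: a ≡ -110, b ≡ -1173. Check v ∈ {∞, 2, 3, 5, 11, 13, 17, 23}.
v=13: a=13^0·(≡7), b=13^2·(≡12) mod 13; (7|13)=-1, (12|13)=+1; (−1)^{0·2·6}·(-1)^2·(+1)^0 = +1.
v=3: a=3^0·(≡1), b=3^-5·(≡2) mod 3; (1|3)=+1, (2|3)=-1; (−1)^{0·-5·1}·(+1)^-5·(-1)^0 = +1.
v=5: a=5^1·(≡3), b=5^4·(≡2) mod 5; (3|5)=-1, (2|5)=-1; (−1)^{1·4·2}·(-1)^4·(-1)^1 = -1.
v=23: a=23^0·(≡5), b=23^1·(≡18) mod 23; (5|23)=-1, (18|23)=+1; (−1)^{0·1·11}·(-1)^1·(+1)^0 = -1.
v=2: v_2(a)=1, v_2(b)=-8; units ≡ 1, 3 (mod 8); ε·ε+αω+βω = 0·1+1·1+-8·0 ≡ 1  ⇒  (a,b)_2 = -1.
v=17: a=17^0·(≡9), b=17^1·(≡8) mod 17; (9|17)=+1, (8|17)=+1; (−1)^{0·1·8}·(+1)^1·(+1)^0 = +1.
v=11: a=11^1·(≡1), b=11^4·(≡5) mod 11; (1|11)=+1, (5|11)=+1; (−1)^{1·4·5}·(+1)^4·(+1)^1 = +1.
v=∞: -110 < 0 and -1173 < 0  ⇒  (a,b)_∞ = -1.
Ram(-110, -1173) = {2, 5, 23, ∞}; no ℚ_2-point on the conic.

[2, 5, 23, inf]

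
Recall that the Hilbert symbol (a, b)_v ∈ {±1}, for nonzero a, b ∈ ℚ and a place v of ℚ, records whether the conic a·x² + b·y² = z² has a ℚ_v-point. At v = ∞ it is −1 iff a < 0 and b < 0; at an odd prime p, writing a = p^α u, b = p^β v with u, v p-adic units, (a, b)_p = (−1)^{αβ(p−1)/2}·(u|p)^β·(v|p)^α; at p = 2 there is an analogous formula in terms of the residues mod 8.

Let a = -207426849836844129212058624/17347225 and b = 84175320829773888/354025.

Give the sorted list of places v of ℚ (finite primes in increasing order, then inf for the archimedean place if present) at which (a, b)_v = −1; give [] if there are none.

[13, 43]

Mod squares: a ≡ -299, b ≡ 473. Check v ∈ {∞, 2, 3, 5, 7, 11, 13, 17, 23, 43}.
v=43: a=43^2·(≡19), b=43^1·(≡11) mod 43; (19|43)=-1, (11|43)=+1; (−1)^{2·1·21}·(-1)^1·(+1)^2 = -1.
v=13: a=13^7·(≡12), b=13^6·(≡2) mod 13; (12|13)=+1, (2|13)=-1; (−1)^{7·6·6}·(+1)^6·(-1)^7 = -1.
v=∞: -299 < 0 and 473 > 0  ⇒  (a,b)_∞ = +1.
v=17: a=17^-2·(≡14), b=17^-2·(≡10) mod 17; (14|17)=-1, (10|17)=-1; (−1)^{-2·-2·8}·(-1)^-2·(-1)^-2 = +1.
v=11: a=11^6·(≡1), b=11^3·(≡8) mod 11; (1|11)=+1, (8|11)=-1; (−1)^{6·3·5}·(+1)^3·(-1)^6 = +1.
v=3: a=3^4·(≡1), b=3^2·(≡2) mod 3; (1|3)=+1, (2|3)=-1; (−1)^{4·2·1}·(+1)^2·(-1)^4 = +1.
v=7: a=7^-4·(≡1), b=7^-2·(≡1) mod 7; (1|7)=+1, (1|7)=+1; (−1)^{-4·-2·3}·(+1)^-2·(+1)^-4 = +1.
v=2: v_2(a)=10, v_2(b)=6; units ≡ 5, 1 (mod 8); ε·ε+αω+βω = 0·0+10·0+6·1 ≡ 0  ⇒  (a,b)_2 = +1.
v=5: a=5^-2·(≡4), b=5^-2·(≡3) mod 5; (4|5)=+1, (3|5)=-1; (−1)^{-2·-2·2}·(+1)^-2·(-1)^-2 = +1.
v=23: a=23^3·(≡22), b=23^2·(≡6) mod 23; (22|23)=-1, (6|23)=+1; (−1)^{3·2·11}·(-1)^2·(+1)^3 = +1.
Ram(-299, 473) = {13, 43}; no ℚ_13-point on the conic.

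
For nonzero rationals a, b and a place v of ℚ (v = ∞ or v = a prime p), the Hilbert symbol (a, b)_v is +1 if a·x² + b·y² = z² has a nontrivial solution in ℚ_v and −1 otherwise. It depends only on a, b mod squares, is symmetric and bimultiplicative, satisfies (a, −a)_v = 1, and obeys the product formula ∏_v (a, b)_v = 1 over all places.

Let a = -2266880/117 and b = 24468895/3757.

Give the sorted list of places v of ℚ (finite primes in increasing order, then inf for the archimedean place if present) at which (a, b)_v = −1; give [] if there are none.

[11, 13]

Mod squares: a ≡ -115115, b ≡ 715. Check v ∈ {∞, 2, 3, 5, 7, 11, 13, 17, 23, 29}.
v=17: a=17^0·(≡16), b=17^-2·(≡1) mod 17; (16|17)=+1, (1|17)=+1; (−1)^{0·-2·8}·(+1)^-2·(+1)^0 = +1.
v=7: a=7^1·(≡3), b=7^0·(≡2) mod 7; (3|7)=-1, (2|7)=+1; (−1)^{1·0·3}·(-1)^0·(+1)^1 = +1.
v=29: a=29^0·(≡21), b=29^2·(≡15) mod 29; (21|29)=-1, (15|29)=-1; (−1)^{0·2·14}·(-1)^2·(-1)^0 = +1.
v=3: a=3^-2·(≡1), b=3^0·(≡1) mod 3; (1|3)=+1, (1|3)=+1; (−1)^{-2·0·1}·(+1)^0·(+1)^-2 = +1.
v=∞: -115115 < 0 and 715 > 0  ⇒  (a,b)_∞ = +1.
v=13: a=13^-1·(≡11), b=13^-1·(≡3) mod 13; (11|13)=-1, (3|13)=+1; (−1)^{-1·-1·6}·(-1)^-1·(+1)^-1 = -1.
v=5: a=5^1·(≡2), b=5^1·(≡2) mod 5; (2|5)=-1, (2|5)=-1; (−1)^{1·1·2}·(-1)^1·(-1)^1 = +1.
v=2: v_2(a)=8, v_2(b)=0; units ≡ 5, 3 (mod 8); ε·ε+αω+βω = 0·1+8·1+0·1 ≡ 0  ⇒  (a,b)_2 = +1.
v=23: a=23^1·(≡9), b=23^2·(≡6) mod 23; (9|23)=+1, (6|23)=+1; (−1)^{1·2·11}·(+1)^2·(+1)^1 = +1.
v=11: a=11^1·(≡7), b=11^1·(≡6) mod 11; (7|11)=-1, (6|11)=-1; (−1)^{1·1·5}·(-1)^1·(-1)^1 = -1.
Ram(-115115, 715) = {11, 13}; no ℚ_11-point on the conic.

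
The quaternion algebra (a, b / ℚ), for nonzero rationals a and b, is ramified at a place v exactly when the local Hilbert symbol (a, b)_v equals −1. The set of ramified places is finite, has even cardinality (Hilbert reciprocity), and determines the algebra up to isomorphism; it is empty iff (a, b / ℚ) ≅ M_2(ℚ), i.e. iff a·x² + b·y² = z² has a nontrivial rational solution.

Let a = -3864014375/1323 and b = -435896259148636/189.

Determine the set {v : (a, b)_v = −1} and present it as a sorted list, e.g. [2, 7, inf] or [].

Mod squares: a ≡ -35061, b ≡ -35752087371. Check v ∈ {∞, 2, 3, 5, 7, 11, 13, 17, 19, 23, 29, 31, 41}.
v=29: a=29^1·(≡9), b=29^1·(≡23) mod 29; (9|29)=+1, (23|29)=+1; (−1)^{1·1·14}·(+1)^1·(+1)^1 = +1.
v=41: a=41^0·(≡11), b=41^1·(≡26) mod 41; (11|41)=-1, (26|41)=-1; (−1)^{0·1·20}·(-1)^1·(-1)^0 = -1.
v=31: a=31^1·(≡5), b=31^1·(≡5) mod 31; (5|31)=+1, (5|31)=+1; (−1)^{1·1·15}·(+1)^1·(+1)^1 = -1.
v=5: a=5^4·(≡4), b=5^0·(≡1) mod 5; (4|5)=+1, (1|5)=+1; (−1)^{4·0·2}·(+1)^0·(+1)^4 = +1.
v=3: a=3^-3·(≡1), b=3^-3·(≡2) mod 3; (1|3)=+1, (2|3)=-1; (−1)^{-3·-3·1}·(+1)^-3·(-1)^-3 = +1.
v=17: a=17^0·(≡7), b=17^1·(≡4) mod 17; (7|17)=-1, (4|17)=+1; (−1)^{0·1·8}·(-1)^1·(+1)^0 = -1.
v=13: a=13^1·(≡6), b=13^1·(≡7) mod 13; (6|13)=-1, (7|13)=-1; (−1)^{1·1·6}·(-1)^1·(-1)^1 = +1.
v=∞: -35061 < 0 and -35752087371 < 0  ⇒  (a,b)_∞ = -1.
v=2: v_2(a)=0, v_2(b)=2; units ≡ 3, 5 (mod 8); ε·ε+αω+βω = 1·0+0·1+2·1 ≡ 0  ⇒  (a,b)_2 = +1.
v=19: a=19^0·(≡18), b=19^1·(≡11) mod 19; (18|19)=-1, (11|19)=+1; (−1)^{0·1·9}·(-1)^1·(+1)^0 = -1.
v=23: a=23^2·(≡22), b=23^2·(≡10) mod 23; (22|23)=-1, (10|23)=-1; (−1)^{2·2·11}·(-1)^2·(-1)^2 = +1.
v=7: a=7^-2·(≡4), b=7^-1·(≡6) mod 7; (4|7)=+1, (6|7)=-1; (−1)^{-2·-1·3}·(+1)^-1·(-1)^-2 = +1.
v=11: a=11^0·(≡7), b=11^3·(≡10) mod 11; (7|11)=-1, (10|11)=-1; (−1)^{0·3·5}·(-1)^3·(-1)^0 = -1.
|Ram(-35061, -35752087371)| = 6, even; anisotropic at {11, 17, 19, 31, 41, ∞}.

[11, 17, 19, 31, 41, inf]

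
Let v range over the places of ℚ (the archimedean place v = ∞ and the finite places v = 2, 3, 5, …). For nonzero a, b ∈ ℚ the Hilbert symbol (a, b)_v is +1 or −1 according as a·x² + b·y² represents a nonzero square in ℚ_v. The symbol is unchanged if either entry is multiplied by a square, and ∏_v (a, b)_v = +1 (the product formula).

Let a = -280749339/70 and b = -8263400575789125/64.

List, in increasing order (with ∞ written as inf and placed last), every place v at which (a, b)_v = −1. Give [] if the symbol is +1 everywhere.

(a, b) ≡ (-20930, -482885) mod (ℚ^×)²; places V = {2, 3, 5, 7, 13, 17, 19, 23, ∞}.
(a,b)_2: α=-1, β=-6; u≡7, v≡3 (mod 8); ε(u)ε(v)=1·1, αω(v)=-1·1, βω(u)=-6·0; sum ≡ 0  ⇒  +1.
(a,b)_13: α=1, u≡6; β=1, v≡12 (mod 13); (6|13)=-1, (12|13)=+1; sign (−1)^0·-1^1·+1^1 = -1.
(a,b)_3: α=2, u≡1; β=8, v≡1 (mod 3); (1|3)=+1, (1|3)=+1; sign (−1)^0·+1^8·+1^2 = +1.
(a,b)_17: α=2, u≡7; β=3, v≡16 (mod 17); (7|17)=-1, (16|17)=+1; sign (−1)^0·-1^3·+1^2 = -1.
(a,b)_∞: sgn(-20930)=−, sgn(-482885)=−, so -1.
(a,b)_5: α=-1, u≡4; β=3, v≡3 (mod 5); (4|5)=+1, (3|5)=-1; sign (−1)^0·+1^3·-1^-1 = -1.
(a,b)_19: α=2, u≡8; β=3, v≡11 (mod 19); (8|19)=-1, (11|19)=+1; sign (−1)^0·-1^3·+1^2 = -1.
(a,b)_23: α=1, u≡21; β=1, v≡18 (mod 23); (21|23)=-1, (18|23)=+1; sign (−1)^1·-1^1·+1^1 = +1.
(a,b)_7: α=-1, u≡6; β=0, v≡3 (mod 7); (6|7)=-1, (3|7)=-1; sign (−1)^0·-1^0·-1^-1 = -1.
Ram(-20930, -482885) = {5, 7, 13, 17, 19, ∞}; no ℚ_5-point on the conic.

[5, 7, 13, 17, 19, inf]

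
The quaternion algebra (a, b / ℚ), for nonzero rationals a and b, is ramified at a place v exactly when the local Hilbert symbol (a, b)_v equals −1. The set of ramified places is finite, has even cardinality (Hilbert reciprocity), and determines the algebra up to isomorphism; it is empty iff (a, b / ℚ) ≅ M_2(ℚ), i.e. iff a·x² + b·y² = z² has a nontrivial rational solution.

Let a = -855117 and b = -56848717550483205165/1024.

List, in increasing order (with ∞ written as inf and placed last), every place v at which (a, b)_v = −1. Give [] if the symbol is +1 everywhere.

[2, 3, 5, 7, 23, inf]

Mod squares: a ≡ -1173, b ≡ -146965. Check v ∈ {∞, 2, 3, 5, 7, 13, 17, 19, 23}.
v=19: a=19^0·(≡16), b=19^1·(≡11) mod 19; (16|19)=+1, (11|19)=+1; (−1)^{0·1·9}·(+1)^1·(+1)^0 = +1.
v=∞: -1173 < 0 and -146965 < 0  ⇒  (a,b)_∞ = -1.
v=3: a=3^7·(≡2), b=3^14·(≡2) mod 3; (2|3)=-1, (2|3)=-1; (−1)^{7·14·1}·(-1)^14·(-1)^7 = -1.
v=17: a=17^1·(≡2), b=17^3·(≡16) mod 17; (2|17)=+1, (16|17)=+1; (−1)^{1·3·8}·(+1)^3·(+1)^1 = +1.
v=5: a=5^0·(≡3), b=5^1·(≡3) mod 5; (3|5)=-1, (3|5)=-1; (−1)^{0·1·2}·(-1)^1·(-1)^0 = -1.
v=23: a=23^1·(≡12), b=23^4·(≡14) mod 23; (12|23)=+1, (14|23)=-1; (−1)^{1·4·11}·(+1)^4·(-1)^1 = -1.
v=13: a=13^0·(≡10), b=13^1·(≡8) mod 13; (10|13)=+1, (8|13)=-1; (−1)^{0·1·6}·(+1)^1·(-1)^0 = +1.
v=2: v_2(a)=0, v_2(b)=-10; units ≡ 3, 3 (mod 8); ε·ε+αω+βω = 1·1+0·1+-10·1 ≡ 1  ⇒  (a,b)_2 = -1.
v=7: a=7^0·(≡3), b=7^1·(≡6) mod 7; (3|7)=-1, (6|7)=-1; (−1)^{0·1·3}·(-1)^1·(-1)^0 = -1.
(-1173, -146965 / ℚ) ramifies at {2, 3, 5, 7, 23, ∞}: a division algebra.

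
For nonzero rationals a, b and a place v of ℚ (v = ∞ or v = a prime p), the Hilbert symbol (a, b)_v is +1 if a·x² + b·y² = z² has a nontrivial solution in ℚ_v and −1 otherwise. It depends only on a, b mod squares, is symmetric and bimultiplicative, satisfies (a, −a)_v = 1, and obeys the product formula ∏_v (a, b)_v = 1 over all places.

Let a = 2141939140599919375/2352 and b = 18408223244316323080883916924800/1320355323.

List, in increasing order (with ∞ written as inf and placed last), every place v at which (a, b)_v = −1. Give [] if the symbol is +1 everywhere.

(a, b) ≡ (7293, 2346) mod (ℚ^×)²; places V = {2, 3, 5, 7, 11, 13, 17, 19, 23, 29, 37, 41, ∞}.
(a,b)_41: α=0, u≡21; β=2, v≡21 (mod 41); (21|41)=+1, (21|41)=+1; sign (−1)^0·+1^2·+1^0 = +1.
(a,b)_17: α=1, u≡4; β=1, v≡16 (mod 17); (4|17)=+1, (16|17)=+1; sign (−1)^0·+1^1·+1^1 = +1.
(a,b)_23: α=2, u≡18; β=3, v≡7 (mod 23); (18|23)=+1, (7|23)=-1; sign (−1)^0·+1^3·-1^2 = +1.
(a,b)_29: α=0, u≡2; β=2, v≡21 (mod 29); (2|29)=-1, (21|29)=-1; sign (−1)^0·-1^2·-1^0 = +1.
(a,b)_3: α=-1, u≡1; β=-9, v≡2 (mod 3); (1|3)=+1, (2|3)=-1; sign (−1)^1·+1^-9·-1^-1 = +1.
(a,b)_5: α=4, u≡3; β=2, v≡4 (mod 5); (3|5)=-1, (4|5)=+1; sign (−1)^0·-1^2·+1^4 = +1.
(a,b)_7: α=-2, u≡6; β=-2, v≡4 (mod 7); (6|7)=-1, (4|7)=+1; sign (−1)^0·-1^-2·+1^-2 = +1.
(a,b)_19: α=4, u≡17; β=6, v≡1 (mod 19); (17|19)=+1, (1|19)=+1; sign (−1)^0·+1^6·+1^4 = +1.
(a,b)_13: α=3, u≡5; β=4, v≡6 (mod 13); (5|13)=-1, (6|13)=-1; sign (−1)^0·-1^4·-1^3 = -1.
(a,b)_11: α=3, u≡5; β=4, v≡9 (mod 11); (5|11)=+1, (9|11)=+1; sign (−1)^0·+1^4·+1^3 = +1.
(a,b)_2: α=-4, β=7; u≡5, v≡5 (mod 8); ε(u)ε(v)=0·0, αω(v)=-4·1, βω(u)=7·1; sum ≡ 1  ⇒  -1.
(a,b)_37: α=0, u≡25; β=-2, v≡13 (mod 37); (25|37)=+1, (13|37)=-1; sign (−1)^0·+1^-2·-1^0 = +1.
(a,b)_∞: sgn(7293)=+, sgn(2346)=+, so +1.
(7293, 2346 / ℚ) ramifies at {2, 13}: a division algebra.

[2, 13]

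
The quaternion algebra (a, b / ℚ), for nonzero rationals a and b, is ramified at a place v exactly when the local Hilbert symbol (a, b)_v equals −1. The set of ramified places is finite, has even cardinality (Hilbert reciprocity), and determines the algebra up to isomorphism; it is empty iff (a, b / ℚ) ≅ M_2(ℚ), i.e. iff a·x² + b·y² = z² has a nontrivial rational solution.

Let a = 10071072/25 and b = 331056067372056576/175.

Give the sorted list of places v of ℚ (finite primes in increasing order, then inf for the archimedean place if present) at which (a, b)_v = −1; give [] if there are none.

Mod squares: a ≡ 2, b ≡ 357. Check v ∈ {∞, 2, 3, 5, 7, 11, 17}.
v=7: a=7^0·(≡1), b=7^-1·(≡1) mod 7; (1|7)=+1, (1|7)=+1; (−1)^{0·-1·3}·(+1)^-1·(+1)^0 = +1.
v=∞: 2 > 0 and 357 > 0  ⇒  (a,b)_∞ = +1.
v=17: a=17^2·(≡4), b=17^5·(≡4) mod 17; (4|17)=+1, (4|17)=+1; (−1)^{2·5·8}·(+1)^5·(+1)^2 = +1.
v=11: a=11^2·(≡2), b=11^4·(≡9) mod 11; (2|11)=-1, (9|11)=+1; (−1)^{2·4·5}·(-1)^4·(+1)^2 = +1.
v=3: a=3^2·(≡2), b=3^5·(≡2) mod 3; (2|3)=-1, (2|3)=-1; (−1)^{2·5·1}·(-1)^5·(-1)^2 = -1.
v=5: a=5^-2·(≡2), b=5^-2·(≡3) mod 5; (2|5)=-1, (3|5)=-1; (−1)^{-2·-2·2}·(-1)^-2·(-1)^-2 = +1.
v=2: v_2(a)=5, v_2(b)=16; units ≡ 1, 5 (mod 8); ε·ε+αω+βω = 0·0+5·1+16·0 ≡ 1  ⇒  (a,b)_2 = -1.
|Ram(2, 357)| = 2, even; anisotropic at {2, 3}.

[2, 3]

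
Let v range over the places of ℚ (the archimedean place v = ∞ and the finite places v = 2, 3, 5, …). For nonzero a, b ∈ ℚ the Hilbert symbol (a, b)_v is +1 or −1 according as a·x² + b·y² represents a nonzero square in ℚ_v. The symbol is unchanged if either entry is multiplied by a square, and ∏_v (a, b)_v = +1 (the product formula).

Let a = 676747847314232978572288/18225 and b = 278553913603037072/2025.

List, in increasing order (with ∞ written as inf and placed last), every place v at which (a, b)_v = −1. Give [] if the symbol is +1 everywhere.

(a, b) ≡ (5491057, 1722694337) mod (ℚ^×)²; places V = {2, 3, 5, 7, 11, 13, 17, 19, 29, 43, 47, ∞}.
(a,b)_47: α=1, u≡12; β=1, v≡4 (mod 47); (12|47)=+1, (4|47)=+1; sign (−1)^1·+1^1·+1^1 = -1.
(a,b)_29: α=2, u≡25; β=1, v≡13 (mod 29); (25|29)=+1, (13|29)=+1; sign (−1)^0·+1^1·+1^2 = +1.
(a,b)_3: α=-6, u≡1; β=-4, v≡2 (mod 3); (1|3)=+1, (2|3)=-1; sign (−1)^0·+1^-4·-1^-6 = +1.
(a,b)_7: α=2, u≡5; β=1, v≡2 (mod 7); (5|7)=-1, (2|7)=+1; sign (−1)^0·-1^1·+1^2 = -1.
(a,b)_2: α=10, β=4; u≡1, v≡1 (mod 8); ε(u)ε(v)=0·0, αω(v)=10·0, βω(u)=4·0; sum ≡ 0  ⇒  +1.
(a,b)_17: α=6, u≡14; β=5, v≡16 (mod 17); (14|17)=-1, (16|17)=+1; sign (−1)^0·-1^5·+1^6 = -1.
(a,b)_13: α=1, u≡6; β=1, v≡11 (mod 13); (6|13)=-1, (11|13)=-1; sign (−1)^0·-1^1·-1^1 = +1.
(a,b)_19: α=1, u≡10; β=1, v≡17 (mod 19); (10|19)=-1, (17|19)=+1; sign (−1)^1·-1^1·+1^1 = +1.
(a,b)_∞: sgn(5491057)=+, sgn(1722694337)=+, so +1.
(a,b)_11: α=3, u≡8; β=2, v≡1 (mod 11); (8|11)=-1, (1|11)=+1; sign (−1)^0·-1^2·+1^3 = +1.
(a,b)_5: α=-2, u≡2; β=-2, v≡2 (mod 5); (2|5)=-1, (2|5)=-1; sign (−1)^0·-1^-2·-1^-2 = +1.
(a,b)_43: α=1, u≡39; β=1, v≡34 (mod 43); (39|43)=-1, (34|43)=-1; sign (−1)^1·-1^1·-1^1 = -1.
Ram(5491057, 1722694337) = {7, 17, 43, 47}; no ℚ_7-point on the conic.

[7, 17, 43, 47]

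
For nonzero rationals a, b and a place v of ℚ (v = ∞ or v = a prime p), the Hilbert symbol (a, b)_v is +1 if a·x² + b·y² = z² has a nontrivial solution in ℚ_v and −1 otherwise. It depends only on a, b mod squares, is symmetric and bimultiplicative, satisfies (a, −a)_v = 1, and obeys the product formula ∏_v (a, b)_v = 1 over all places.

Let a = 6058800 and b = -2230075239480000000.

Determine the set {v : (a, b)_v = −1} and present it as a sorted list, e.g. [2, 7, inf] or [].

[2, 5]

(a, b) ≡ (187, -30) mod (ℚ^×)²; places V = {2, 3, 5, 11, 17, ∞}.
(a,b)_5: α=2, u≡2; β=7, v≡1 (mod 5); (2|5)=-1, (1|5)=+1; sign (−1)^0·-1^7·+1^2 = -1.
(a,b)_3: α=4, u≡1; β=13, v≡2 (mod 3); (1|3)=+1, (2|3)=-1; sign (−1)^0·+1^13·-1^4 = +1.
(a,b)_∞: sgn(187)=+, sgn(-30)=−, so +1.
(a,b)_17: α=1, u≡12; β=2, v≡13 (mod 17); (12|17)=-1, (13|17)=+1; sign (−1)^0·-1^2·+1^1 = +1.
(a,b)_2: α=4, β=9; u≡3, v≡1 (mod 8); ε(u)ε(v)=1·0, αω(v)=4·0, βω(u)=9·1; sum ≡ 1  ⇒  -1.
(a,b)_11: α=1, u≡8; β=2, v≡5 (mod 11); (8|11)=-1, (5|11)=+1; sign (−1)^0·-1^2·+1^1 = +1.
|Ram(187, -30)| = 2, even; anisotropic at {2, 5}.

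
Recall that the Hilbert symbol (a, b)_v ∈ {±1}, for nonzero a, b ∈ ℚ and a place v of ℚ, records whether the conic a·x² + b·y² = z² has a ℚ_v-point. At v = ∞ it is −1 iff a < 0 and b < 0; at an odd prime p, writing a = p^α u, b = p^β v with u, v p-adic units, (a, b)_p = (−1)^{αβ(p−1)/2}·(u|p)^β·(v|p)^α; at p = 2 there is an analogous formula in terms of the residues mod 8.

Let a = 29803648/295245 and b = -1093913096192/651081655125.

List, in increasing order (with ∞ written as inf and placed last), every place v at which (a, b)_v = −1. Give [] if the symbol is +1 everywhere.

[7, 29]

Mod squares: a ≡ 2328410, b ≡ -1015. Check v ∈ {∞, 2, 3, 5, 7, 11, 29, 31, 37}.
v=7: a=7^1·(≡2), b=7^1·(≡1) mod 7; (2|7)=+1, (1|7)=+1; (−1)^{1·1·3}·(+1)^1·(+1)^1 = -1.
v=29: a=29^1·(≡12), b=29^1·(≡13) mod 29; (12|29)=-1, (13|29)=+1; (−1)^{1·1·14}·(-1)^1·(+1)^1 = -1.
v=∞: 2328410 > 0 and -1015 < 0  ⇒  (a,b)_∞ = +1.
v=37: a=37^1·(≡4), b=37^2·(≡10) mod 37; (4|37)=+1, (10|37)=+1; (−1)^{1·2·18}·(+1)^2·(+1)^1 = +1.
v=2: v_2(a)=7, v_2(b)=12; units ≡ 5, 1 (mod 8); ε·ε+αω+βω = 0·0+7·0+12·1 ≡ 0  ⇒  (a,b)_2 = +1.
v=3: a=3^-10·(≡2), b=3^-16·(≡2) mod 3; (2|3)=-1, (2|3)=-1; (−1)^{-10·-16·1}·(-1)^-16·(-1)^-10 = +1.
v=31: a=31^1·(≡5), b=31^2·(≡7) mod 31; (5|31)=+1, (7|31)=+1; (−1)^{1·2·15}·(+1)^2·(+1)^1 = +1.
v=5: a=5^-1·(≡2), b=5^-3·(≡3) mod 5; (2|5)=-1, (3|5)=-1; (−1)^{-1·-3·2}·(-1)^-3·(-1)^-1 = +1.
v=11: a=11^0·(≡10), b=11^-2·(≡7) mod 11; (10|11)=-1, (7|11)=-1; (−1)^{0·-2·5}·(-1)^-2·(-1)^0 = +1.
(2328410, -1015 / ℚ) ramifies at {7, 29}: a division algebra.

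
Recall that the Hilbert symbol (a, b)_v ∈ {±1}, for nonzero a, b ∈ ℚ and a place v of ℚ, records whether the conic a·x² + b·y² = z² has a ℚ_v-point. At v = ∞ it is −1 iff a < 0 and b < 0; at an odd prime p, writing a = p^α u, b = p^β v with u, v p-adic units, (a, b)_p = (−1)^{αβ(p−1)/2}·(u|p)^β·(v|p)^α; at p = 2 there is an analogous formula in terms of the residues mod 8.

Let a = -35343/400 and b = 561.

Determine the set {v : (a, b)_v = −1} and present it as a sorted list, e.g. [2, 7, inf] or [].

[11, 17]

(a, b) ≡ (-3927, 561) mod (ℚ^×)²; places V = {2, 3, 5, 7, 11, 17, ∞}.
(a,b)_17: α=1, u≡7; β=1, v≡16 (mod 17); (7|17)=-1, (16|17)=+1; sign (−1)^0·-1^1·+1^1 = -1.
(a,b)_2: α=-4, β=0; u≡1, v≡1 (mod 8); ε(u)ε(v)=0·0, αω(v)=-4·0, βω(u)=0·0; sum ≡ 0  ⇒  +1.
(a,b)_5: α=-2, u≡2; β=0, v≡1 (mod 5); (2|5)=-1, (1|5)=+1; sign (−1)^0·-1^0·+1^-2 = +1.
(a,b)_7: α=1, u≡5; β=0, v≡1 (mod 7); (5|7)=-1, (1|7)=+1; sign (−1)^0·-1^0·+1^1 = +1.
(a,b)_∞: sgn(-3927)=−, sgn(561)=+, so +1.
(a,b)_3: α=3, u≡2; β=1, v≡1 (mod 3); (2|3)=-1, (1|3)=+1; sign (−1)^1·-1^1·+1^3 = +1.
(a,b)_11: α=1, u≡8; β=1, v≡7 (mod 11); (8|11)=-1, (7|11)=-1; sign (−1)^1·-1^1·-1^1 = -1.
Ram(-3927, 561) = {11, 17}; no ℚ_11-point on the conic.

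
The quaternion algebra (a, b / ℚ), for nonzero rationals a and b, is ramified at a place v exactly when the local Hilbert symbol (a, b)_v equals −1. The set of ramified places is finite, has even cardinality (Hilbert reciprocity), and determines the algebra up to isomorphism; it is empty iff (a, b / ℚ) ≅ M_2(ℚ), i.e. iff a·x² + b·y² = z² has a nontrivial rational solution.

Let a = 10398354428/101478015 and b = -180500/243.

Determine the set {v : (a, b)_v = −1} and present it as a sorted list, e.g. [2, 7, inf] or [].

[3, 5, 7, 11]

(a, b) ≡ (21945, -15) mod (ℚ^×)²; places V = {2, 3, 5, 7, 11, 17, 19, 31, 43, ∞}.
(a,b)_17: α=-4, u≡16; β=0, v≡8 (mod 17); (16|17)=+1, (8|17)=+1; sign (−1)^0·+1^0·+1^-4 = +1.
(a,b)_3: α=-5, u≡1; β=-5, v≡1 (mod 3); (1|3)=+1, (1|3)=+1; sign (−1)^1·+1^-5·+1^-5 = -1.
(a,b)_∞: sgn(21945)=+, sgn(-15)=−, so +1.
(a,b)_11: α=1, u≡5; β=0, v≡10 (mod 11); (5|11)=+1, (10|11)=-1; sign (−1)^0·+1^0·-1^1 = -1.
(a,b)_31: α=2, u≡7; β=0, v≡16 (mod 31); (7|31)=+1, (16|31)=+1; sign (−1)^0·+1^0·+1^2 = +1.
(a,b)_43: α=2, u≡16; β=0, v≡22 (mod 43); (16|43)=+1, (22|43)=-1; sign (−1)^0·+1^0·-1^2 = +1.
(a,b)_2: α=2, β=2; u≡1, v≡1 (mod 8); ε(u)ε(v)=0·0, αω(v)=2·0, βω(u)=2·0; sum ≡ 0  ⇒  +1.
(a,b)_7: α=1, u≡3; β=0, v≡6 (mod 7); (3|7)=-1, (6|7)=-1; sign (−1)^0·-1^0·-1^1 = -1.
(a,b)_5: α=-1, u≡1; β=3, v≡2 (mod 5); (1|5)=+1, (2|5)=-1; sign (−1)^0·+1^3·-1^-1 = -1.
(a,b)_19: α=1, u≡12; β=2, v≡11 (mod 19); (12|19)=-1, (11|19)=+1; sign (−1)^0·-1^2·+1^1 = +1.
(21945, -15 / ℚ) ramifies at {3, 5, 7, 11}: a division algebra.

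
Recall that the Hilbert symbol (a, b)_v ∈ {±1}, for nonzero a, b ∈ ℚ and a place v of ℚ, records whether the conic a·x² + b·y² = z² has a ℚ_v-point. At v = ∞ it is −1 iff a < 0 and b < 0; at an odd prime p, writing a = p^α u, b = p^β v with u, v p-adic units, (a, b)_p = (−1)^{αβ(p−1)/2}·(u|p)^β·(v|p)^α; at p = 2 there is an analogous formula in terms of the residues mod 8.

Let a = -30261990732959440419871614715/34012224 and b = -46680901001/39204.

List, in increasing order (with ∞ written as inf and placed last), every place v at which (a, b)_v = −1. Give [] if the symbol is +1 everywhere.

(a, b) ≡ (-68635, -1961) mod (ℚ^×)²; places V = {2, 3, 5, 7, 11, 17, 37, 41, 53, ∞}.
(a,b)_2: α=-6, β=-2; u≡5, v≡7 (mod 8); ε(u)ε(v)=0·1, αω(v)=-6·0, βω(u)=-2·1; sum ≡ 0  ⇒  +1.
(a,b)_53: α=3, u≡19; β=1, v≡44 (mod 53); (19|53)=-1, (44|53)=+1; sign (−1)^0·-1^1·+1^3 = -1.
(a,b)_37: α=3, u≡2; β=1, v≡25 (mod 37); (2|37)=-1, (25|37)=+1; sign (−1)^0·-1^1·+1^3 = -1.
(a,b)_41: α=6, u≡1; β=2, v≡14 (mod 41); (1|41)=+1, (14|41)=-1; sign (−1)^0·+1^2·-1^6 = +1.
(a,b)_7: α=1, u≡2; β=2, v≡3 (mod 7); (2|7)=+1, (3|7)=-1; sign (−1)^0·+1^2·-1^1 = -1.
(a,b)_17: α=6, u≡11; β=2, v≡5 (mod 17); (11|17)=-1, (5|17)=-1; sign (−1)^0·-1^2·-1^6 = +1.
(a,b)_3: α=-12, u≡2; β=-4, v≡1 (mod 3); (2|3)=-1, (1|3)=+1; sign (−1)^0·-1^-4·+1^-12 = +1.
(a,b)_11: α=0, u≡1; β=-2, v≡7 (mod 11); (1|11)=+1, (7|11)=-1; sign (−1)^0·+1^-2·-1^0 = +1.
(a,b)_∞: sgn(-68635)=−, sgn(-1961)=−, so -1.
(a,b)_5: α=1, u≡3; β=0, v≡1 (mod 5); (3|5)=-1, (1|5)=+1; sign (−1)^0·-1^0·+1^1 = +1.
(-68635, -1961 / ℚ) ramifies at {7, 37, 53, ∞}: a division algebra.

[7, 37, 53, inf]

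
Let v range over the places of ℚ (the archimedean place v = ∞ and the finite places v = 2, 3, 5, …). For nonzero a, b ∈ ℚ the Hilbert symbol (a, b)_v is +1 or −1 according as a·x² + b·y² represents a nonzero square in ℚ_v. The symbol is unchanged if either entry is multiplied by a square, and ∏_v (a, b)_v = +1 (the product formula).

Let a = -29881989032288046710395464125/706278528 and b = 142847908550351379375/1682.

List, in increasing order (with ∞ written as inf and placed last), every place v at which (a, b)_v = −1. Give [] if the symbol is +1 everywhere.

(a, b) ≡ (-17089930, 1326) mod (ℚ^×)²; places V = {2, 3, 5, 7, 11, 13, 17, 19, 29, 37, ∞}.
(a,b)_5: α=3, u≡4; β=4, v≡1 (mod 5); (4|5)=+1, (1|5)=+1; sign (−1)^0·+1^4·+1^3 = +1.
(a,b)_∞: sgn(-17089930)=−, sgn(1326)=+, so +1.
(a,b)_37: α=3, u≡18; β=2, v≡13 (mod 37); (18|37)=-1, (13|37)=-1; sign (−1)^0·-1^2·-1^3 = -1.
(a,b)_13: α=3, u≡5; β=1, v≡8 (mod 13); (5|13)=-1, (8|13)=-1; sign (−1)^0·-1^1·-1^3 = +1.
(a,b)_29: α=-2, u≡15; β=-2, v≡17 (mod 29); (15|29)=-1, (17|29)=-1; sign (−1)^0·-1^-2·-1^-2 = +1.
(a,b)_7: α=12, u≡6; β=8, v≡6 (mod 7); (6|7)=-1, (6|7)=-1; sign (−1)^0·-1^8·-1^12 = +1.
(a,b)_3: α=-8, u≡2; β=1, v≡1 (mod 3); (2|3)=-1, (1|3)=+1; sign (−1)^0·-1^1·+1^-8 = -1.
(a,b)_2: α=-7, β=-1; u≡3, v≡7 (mod 8); ε(u)ε(v)=1·1, αω(v)=-7·0, βω(u)=-1·1; sum ≡ 0  ⇒  +1.
(a,b)_17: α=1, u≡5; β=1, v≡5 (mod 17); (5|17)=-1, (5|17)=-1; sign (−1)^0·-1^1·-1^1 = +1.
(a,b)_19: α=3, u≡1; β=2, v≡8 (mod 19); (1|19)=+1, (8|19)=-1; sign (−1)^0·+1^2·-1^3 = -1.
(a,b)_11: α=3, u≡8; β=2, v≡10 (mod 11); (8|11)=-1, (10|11)=-1; sign (−1)^0·-1^2·-1^3 = -1.
|Ram(-17089930, 1326)| = 4, even; anisotropic at {3, 11, 19, 37}.

[3, 11, 19, 37]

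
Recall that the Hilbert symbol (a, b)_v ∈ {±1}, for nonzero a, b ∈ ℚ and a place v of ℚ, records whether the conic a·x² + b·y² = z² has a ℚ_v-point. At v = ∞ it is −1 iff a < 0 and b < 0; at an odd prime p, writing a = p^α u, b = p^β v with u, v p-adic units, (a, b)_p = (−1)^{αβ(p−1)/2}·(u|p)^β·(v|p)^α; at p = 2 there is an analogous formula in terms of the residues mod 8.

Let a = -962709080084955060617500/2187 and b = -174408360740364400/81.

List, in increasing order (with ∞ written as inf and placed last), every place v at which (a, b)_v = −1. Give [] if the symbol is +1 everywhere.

[3, 43, 47, inf]

(a, b) ≡ (-801021, -559) mod (ℚ^×)²; places V = {2, 3, 5, 13, 19, 23, 43, 47, ∞}.
(a,b)_3: α=-7, u≡2; β=-4, v≡2 (mod 3); (2|3)=-1, (2|3)=-1; sign (−1)^0·-1^-4·-1^-7 = -1.
(a,b)_23: α=3, u≡16; β=2, v≡3 (mod 23); (16|23)=+1, (3|23)=+1; sign (−1)^0·+1^2·+1^3 = +1.
(a,b)_5: α=4, u≡1; β=2, v≡4 (mod 5); (1|5)=+1, (4|5)=+1; sign (−1)^0·+1^2·+1^4 = +1.
(a,b)_∞: sgn(-801021)=−, sgn(-559)=−, so -1.
(a,b)_43: α=4, u≡28; β=3, v≡37 (mod 43); (28|43)=-1, (37|43)=-1; sign (−1)^0·-1^3·-1^4 = -1.
(a,b)_47: α=3, u≡32; β=2, v≡26 (mod 47); (32|47)=+1, (26|47)=-1; sign (−1)^0·+1^2·-1^3 = -1.
(a,b)_2: α=2, β=4; u≡3, v≡1 (mod 8); ε(u)ε(v)=1·0, αω(v)=2·0, βω(u)=4·1; sum ≡ 0  ⇒  +1.
(a,b)_13: α=1, u≡12; β=1, v≡12 (mod 13); (12|13)=+1, (12|13)=+1; sign (−1)^0·+1^1·+1^1 = +1.
(a,b)_19: α=3, u≡15; β=2, v≡11 (mod 19); (15|19)=-1, (11|19)=+1; sign (−1)^0·-1^2·+1^3 = +1.
Ram(-801021, -559) = {3, 43, 47, ∞}; no ℚ_3-point on the conic.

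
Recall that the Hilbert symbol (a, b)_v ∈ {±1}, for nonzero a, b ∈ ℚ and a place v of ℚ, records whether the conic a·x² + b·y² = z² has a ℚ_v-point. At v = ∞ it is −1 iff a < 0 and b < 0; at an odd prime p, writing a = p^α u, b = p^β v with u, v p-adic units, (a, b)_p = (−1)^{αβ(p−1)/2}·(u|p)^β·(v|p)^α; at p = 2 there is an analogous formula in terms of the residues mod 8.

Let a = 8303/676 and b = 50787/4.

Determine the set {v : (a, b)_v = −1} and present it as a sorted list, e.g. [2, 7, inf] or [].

[2, 3]

Mod squares: a ≡ 23, b ≡ 627. Check v ∈ {∞, 2, 3, 11, 13, 19, 23}.
v=∞: 23 > 0 and 627 > 0  ⇒  (a,b)_∞ = +1.
v=3: a=3^0·(≡2), b=3^5·(≡2) mod 3; (2|3)=-1, (2|3)=-1; (−1)^{0·5·1}·(-1)^5·(-1)^0 = -1.
v=19: a=19^2·(≡9), b=19^1·(≡8) mod 19; (9|19)=+1, (8|19)=-1; (−1)^{2·1·9}·(+1)^1·(-1)^2 = +1.
v=13: a=13^-2·(≡12), b=13^0·(≡12) mod 13; (12|13)=+1, (12|13)=+1; (−1)^{-2·0·6}·(+1)^0·(+1)^-2 = +1.
v=23: a=23^1·(≡12), b=23^0·(≡18) mod 23; (12|23)=+1, (18|23)=+1; (−1)^{1·0·11}·(+1)^0·(+1)^1 = +1.
v=11: a=11^0·(≡4), b=11^1·(≡2) mod 11; (4|11)=+1, (2|11)=-1; (−1)^{0·1·5}·(+1)^1·(-1)^0 = +1.
v=2: v_2(a)=-2, v_2(b)=-2; units ≡ 7, 3 (mod 8); ε·ε+αω+βω = 1·1+-2·1+-2·0 ≡ 1  ⇒  (a,b)_2 = -1.
|Ram(23, 627)| = 2, even; anisotropic at {2, 3}.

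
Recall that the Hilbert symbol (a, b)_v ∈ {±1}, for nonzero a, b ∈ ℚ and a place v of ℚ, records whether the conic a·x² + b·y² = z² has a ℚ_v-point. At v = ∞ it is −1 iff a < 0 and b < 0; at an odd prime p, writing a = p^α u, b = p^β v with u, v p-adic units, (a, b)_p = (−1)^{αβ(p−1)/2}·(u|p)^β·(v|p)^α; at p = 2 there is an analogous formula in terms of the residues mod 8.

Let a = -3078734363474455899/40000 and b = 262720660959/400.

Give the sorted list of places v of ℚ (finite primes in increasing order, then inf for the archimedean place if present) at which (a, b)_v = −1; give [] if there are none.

[43, 47]

Mod squares: a ≡ -2491, b ≡ 101007559. Check v ∈ {∞, 2, 3, 5, 17, 23, 41, 43, 47, 53}.
v=∞: -2491 < 0 and 101007559 > 0  ⇒  (a,b)_∞ = +1.
v=41: a=41^2·(≡32), b=41^1·(≡8) mod 41; (32|41)=+1, (8|41)=+1; (−1)^{2·1·20}·(+1)^1·(+1)^2 = +1.
v=53: a=53^1·(≡11), b=53^1·(≡4) mod 53; (11|53)=+1, (4|53)=+1; (−1)^{1·1·26}·(+1)^1·(+1)^1 = +1.
v=47: a=47^1·(≡33), b=47^1·(≡46) mod 47; (33|47)=-1, (46|47)=-1; (−1)^{1·1·23}·(-1)^1·(-1)^1 = -1.
v=43: a=43^2·(≡42), b=43^1·(≡41) mod 43; (42|43)=-1, (41|43)=+1; (−1)^{2·1·21}·(-1)^1·(+1)^2 = -1.
v=17: a=17^4·(≡4), b=17^2·(≡2) mod 17; (4|17)=+1, (2|17)=+1; (−1)^{4·2·8}·(+1)^2·(+1)^4 = +1.
v=2: v_2(a)=-6, v_2(b)=-4; units ≡ 5, 7 (mod 8); ε·ε+αω+βω = 0·1+-6·0+-4·1 ≡ 0  ⇒  (a,b)_2 = +1.
v=5: a=5^-4·(≡4), b=5^-2·(≡4) mod 5; (4|5)=+1, (4|5)=+1; (−1)^{-4·-2·2}·(+1)^-2·(+1)^-4 = +1.
v=3: a=3^2·(≡2), b=3^2·(≡1) mod 3; (2|3)=-1, (1|3)=+1; (−1)^{2·2·1}·(-1)^2·(+1)^2 = +1.
v=23: a=23^2·(≡12), b=23^1·(≡8) mod 23; (12|23)=+1, (8|23)=+1; (−1)^{2·1·11}·(+1)^1·(+1)^2 = +1.
|Ram(-2491, 101007559)| = 2, even; anisotropic at {43, 47}.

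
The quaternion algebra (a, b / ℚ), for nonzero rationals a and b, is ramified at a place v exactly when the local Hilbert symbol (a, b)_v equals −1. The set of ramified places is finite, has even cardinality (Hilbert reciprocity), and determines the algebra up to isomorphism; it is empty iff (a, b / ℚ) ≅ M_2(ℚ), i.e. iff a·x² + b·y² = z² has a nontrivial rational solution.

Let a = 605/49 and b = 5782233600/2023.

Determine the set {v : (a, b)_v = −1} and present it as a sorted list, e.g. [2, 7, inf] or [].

[2, 3, 5, 7]

Mod squares: a ≡ 5, b ≡ 462. Check v ∈ {∞, 2, 3, 5, 7, 11, 13, 17}.
v=3: a=3^0·(≡2), b=3^5·(≡1) mod 3; (2|3)=-1, (1|3)=+1; (−1)^{0·5·1}·(-1)^5·(+1)^0 = -1.
v=5: a=5^1·(≡4), b=5^2·(≡3) mod 5; (4|5)=+1, (3|5)=-1; (−1)^{1·2·2}·(+1)^2·(-1)^1 = -1.
v=∞: 5 > 0 and 462 > 0  ⇒  (a,b)_∞ = +1.
v=2: v_2(a)=0, v_2(b)=9; units ≡ 5, 7 (mod 8); ε·ε+αω+βω = 0·1+0·0+9·1 ≡ 1  ⇒  (a,b)_2 = -1.
v=11: a=11^2·(≡1), b=11^1·(≡5) mod 11; (1|11)=+1, (5|11)=+1; (−1)^{2·1·5}·(+1)^1·(+1)^2 = +1.
v=13: a=13^0·(≡2), b=13^2·(≡8) mod 13; (2|13)=-1, (8|13)=-1; (−1)^{0·2·6}·(-1)^2·(-1)^0 = +1.
v=7: a=7^-2·(≡3), b=7^-1·(≡5) mod 7; (3|7)=-1, (5|7)=-1; (−1)^{-2·-1·3}·(-1)^-1·(-1)^-2 = -1.
v=17: a=17^0·(≡12), b=17^-2·(≡3) mod 17; (12|17)=-1, (3|17)=-1; (−1)^{0·-2·8}·(-1)^-2·(-1)^0 = +1.
|Ram(5, 462)| = 4, even; anisotropic at {2, 3, 5, 7}.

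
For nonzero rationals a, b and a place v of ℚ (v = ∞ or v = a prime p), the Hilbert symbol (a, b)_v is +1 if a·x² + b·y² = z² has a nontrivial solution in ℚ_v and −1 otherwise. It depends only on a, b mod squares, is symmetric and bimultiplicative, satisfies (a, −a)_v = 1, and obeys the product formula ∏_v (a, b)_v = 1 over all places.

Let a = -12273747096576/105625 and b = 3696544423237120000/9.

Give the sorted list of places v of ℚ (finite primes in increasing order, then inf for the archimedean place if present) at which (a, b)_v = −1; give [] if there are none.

[2, 7, 17, 23]

Mod squares: a ≡ -254541, b ≡ 7. Check v ∈ {∞, 2, 3, 5, 7, 13, 17, 23, 31}.
v=5: a=5^-4·(≡1), b=5^4·(≡3) mod 5; (1|5)=+1, (3|5)=-1; (−1)^{-4·4·2}·(+1)^4·(-1)^-4 = +1.
v=∞: -254541 < 0 and 7 > 0  ⇒  (a,b)_∞ = +1.
v=31: a=31^3·(≡9), b=31^2·(≡8) mod 31; (9|31)=+1, (8|31)=+1; (−1)^{3·2·15}·(+1)^2·(+1)^3 = +1.
v=13: a=13^-2·(≡9), b=13^2·(≡2) mod 13; (9|13)=+1, (2|13)=-1; (−1)^{-2·2·6}·(+1)^2·(-1)^-2 = +1.
v=7: a=7^3·(≡4), b=7^5·(≡1) mod 7; (4|7)=+1, (1|7)=+1; (−1)^{3·5·3}·(+1)^5·(+1)^3 = -1.
v=2: v_2(a)=10, v_2(b)=12; units ≡ 3, 7 (mod 8); ε·ε+αω+βω = 1·1+10·0+12·1 ≡ 1  ⇒  (a,b)_2 = -1.
v=3: a=3^1·(≡2), b=3^-2·(≡1) mod 3; (2|3)=-1, (1|3)=+1; (−1)^{1·-2·1}·(-1)^-2·(+1)^1 = +1.
v=17: a=17^1·(≡13), b=17^0·(≡14) mod 17; (13|17)=+1, (14|17)=-1; (−1)^{1·0·8}·(+1)^0·(-1)^1 = -1.
v=23: a=23^1·(≡11), b=23^2·(≡14) mod 23; (11|23)=-1, (14|23)=-1; (−1)^{1·2·11}·(-1)^2·(-1)^1 = -1.
(-254541, 7 / ℚ) ramifies at {2, 7, 17, 23}: a division algebra.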